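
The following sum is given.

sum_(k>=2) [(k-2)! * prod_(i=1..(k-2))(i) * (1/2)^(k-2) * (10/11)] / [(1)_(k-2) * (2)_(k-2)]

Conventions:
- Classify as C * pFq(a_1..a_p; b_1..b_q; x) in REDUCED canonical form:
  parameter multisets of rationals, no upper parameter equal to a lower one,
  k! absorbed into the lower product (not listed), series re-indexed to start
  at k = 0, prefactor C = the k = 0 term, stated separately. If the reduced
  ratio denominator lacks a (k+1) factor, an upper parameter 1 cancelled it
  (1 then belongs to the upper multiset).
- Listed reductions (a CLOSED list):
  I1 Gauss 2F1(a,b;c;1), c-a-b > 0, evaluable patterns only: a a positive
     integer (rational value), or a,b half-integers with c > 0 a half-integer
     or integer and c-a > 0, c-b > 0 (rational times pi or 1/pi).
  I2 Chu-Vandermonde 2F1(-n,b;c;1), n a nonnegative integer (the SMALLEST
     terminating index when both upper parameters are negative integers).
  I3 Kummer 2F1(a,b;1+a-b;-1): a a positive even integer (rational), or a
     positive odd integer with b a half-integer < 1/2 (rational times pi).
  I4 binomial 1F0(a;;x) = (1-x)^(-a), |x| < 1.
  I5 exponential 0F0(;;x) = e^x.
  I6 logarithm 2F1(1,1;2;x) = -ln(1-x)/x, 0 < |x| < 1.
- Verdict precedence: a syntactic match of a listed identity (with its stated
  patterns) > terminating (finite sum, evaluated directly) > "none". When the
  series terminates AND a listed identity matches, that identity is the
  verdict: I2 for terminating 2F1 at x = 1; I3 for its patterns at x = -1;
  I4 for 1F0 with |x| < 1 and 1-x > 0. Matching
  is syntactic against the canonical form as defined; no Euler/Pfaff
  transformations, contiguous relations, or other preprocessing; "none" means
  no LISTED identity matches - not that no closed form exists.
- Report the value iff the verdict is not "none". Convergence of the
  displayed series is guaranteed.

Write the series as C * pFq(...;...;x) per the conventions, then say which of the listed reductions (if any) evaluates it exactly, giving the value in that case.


Prefactor 10/11, argument 1/2: 2F1 with upper {1, 1} over lower {2}. Verdict: logarithm (I6) matches (the logarithm: parameters (1,1;2), x = 1/2). Exact value: (-20/11) * ln(1/2).

First insight: with t_0 = 10/11, the running product (C = 10/11) telescopes to a rising factorial.
Ratio: r(k) = (1/2) * (k+1) (k+1) / [(k+2) (k+1)] - rational; roots negated = parameters, x = (1/2), C = 10/11.


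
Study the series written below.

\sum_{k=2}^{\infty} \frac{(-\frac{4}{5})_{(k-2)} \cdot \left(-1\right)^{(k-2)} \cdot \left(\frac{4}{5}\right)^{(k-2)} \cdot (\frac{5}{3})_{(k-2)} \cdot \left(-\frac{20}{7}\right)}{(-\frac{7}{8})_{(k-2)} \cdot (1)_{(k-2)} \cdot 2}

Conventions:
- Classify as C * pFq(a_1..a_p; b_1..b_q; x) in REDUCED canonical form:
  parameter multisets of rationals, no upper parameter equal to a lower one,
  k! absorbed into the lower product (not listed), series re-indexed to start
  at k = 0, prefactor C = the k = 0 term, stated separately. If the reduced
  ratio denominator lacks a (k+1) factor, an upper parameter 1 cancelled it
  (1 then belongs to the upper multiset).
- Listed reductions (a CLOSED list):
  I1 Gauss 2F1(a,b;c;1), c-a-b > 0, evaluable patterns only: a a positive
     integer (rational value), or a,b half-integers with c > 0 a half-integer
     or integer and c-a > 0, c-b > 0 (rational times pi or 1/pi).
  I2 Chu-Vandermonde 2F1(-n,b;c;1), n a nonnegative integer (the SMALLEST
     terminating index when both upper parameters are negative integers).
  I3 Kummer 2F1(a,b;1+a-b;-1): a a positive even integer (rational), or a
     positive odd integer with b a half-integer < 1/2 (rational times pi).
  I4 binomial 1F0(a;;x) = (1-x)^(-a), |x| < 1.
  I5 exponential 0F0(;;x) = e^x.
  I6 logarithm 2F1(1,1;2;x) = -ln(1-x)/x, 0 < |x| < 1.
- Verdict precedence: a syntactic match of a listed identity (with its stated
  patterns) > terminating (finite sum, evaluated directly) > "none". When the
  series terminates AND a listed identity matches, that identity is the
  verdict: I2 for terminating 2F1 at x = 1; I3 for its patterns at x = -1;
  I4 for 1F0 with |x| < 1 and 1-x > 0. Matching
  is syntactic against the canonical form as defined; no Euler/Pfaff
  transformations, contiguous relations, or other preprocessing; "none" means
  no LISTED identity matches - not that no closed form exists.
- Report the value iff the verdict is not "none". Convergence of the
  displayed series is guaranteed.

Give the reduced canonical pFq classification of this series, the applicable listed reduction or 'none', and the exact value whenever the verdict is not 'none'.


First insight: t_0 being -\frac{10}{7}, (1)_k (C = -10/7, x = -4/5) is k! itself.
Ratio: r(k) = -\frac{4}{5} * (k-\frac{4}{5}) (k+\frac{5}{3}) / [(k-\frac{7}{8}) (k+1)] ; factor over Q: parameters, x = -\frac{4}{5}, and C = -\frac{10}{7}.

Reduced: x = -\frac{4}{5}, 2F1, upper = {-\frac{4}{5}, \frac{5}{3}}, lower = {-\frac{7}{8}}, C = -\frac{10}{7}. Verdict: no listed reduction: x = -\frac{4}{5} and upper {-\frac{4}{5}, \frac{5}{3}} fail every I1-I6 pattern.


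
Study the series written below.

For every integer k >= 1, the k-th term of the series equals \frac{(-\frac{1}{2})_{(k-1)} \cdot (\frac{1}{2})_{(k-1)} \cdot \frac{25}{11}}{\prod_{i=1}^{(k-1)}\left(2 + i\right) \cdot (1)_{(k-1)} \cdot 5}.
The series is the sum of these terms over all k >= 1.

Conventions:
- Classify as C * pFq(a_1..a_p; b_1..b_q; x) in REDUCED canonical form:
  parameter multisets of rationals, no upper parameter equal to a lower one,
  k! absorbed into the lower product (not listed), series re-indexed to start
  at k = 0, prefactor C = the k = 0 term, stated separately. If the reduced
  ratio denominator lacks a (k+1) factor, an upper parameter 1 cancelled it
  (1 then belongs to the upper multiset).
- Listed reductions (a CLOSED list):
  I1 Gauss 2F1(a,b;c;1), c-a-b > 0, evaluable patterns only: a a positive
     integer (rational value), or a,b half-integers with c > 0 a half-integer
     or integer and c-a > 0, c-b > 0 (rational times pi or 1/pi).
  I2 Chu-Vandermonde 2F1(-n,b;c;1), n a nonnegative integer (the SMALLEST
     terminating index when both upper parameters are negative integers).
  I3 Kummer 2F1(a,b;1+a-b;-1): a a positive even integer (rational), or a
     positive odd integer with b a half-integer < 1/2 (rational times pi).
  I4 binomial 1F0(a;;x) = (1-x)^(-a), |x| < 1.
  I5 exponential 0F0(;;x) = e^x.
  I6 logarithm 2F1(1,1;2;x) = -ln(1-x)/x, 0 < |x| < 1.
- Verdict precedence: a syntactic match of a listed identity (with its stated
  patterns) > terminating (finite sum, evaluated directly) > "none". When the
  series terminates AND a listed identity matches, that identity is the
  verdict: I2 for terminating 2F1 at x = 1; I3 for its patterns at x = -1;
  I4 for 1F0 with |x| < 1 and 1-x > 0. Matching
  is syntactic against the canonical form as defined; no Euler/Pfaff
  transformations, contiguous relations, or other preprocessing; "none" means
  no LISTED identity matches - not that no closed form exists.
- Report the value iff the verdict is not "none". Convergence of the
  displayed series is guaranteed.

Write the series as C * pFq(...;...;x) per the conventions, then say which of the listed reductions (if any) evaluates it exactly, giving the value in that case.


Prefactor \frac{5}{11}, argument 1: 2F1 with upper {-\frac{1}{2}, \frac{1}{2}} over lower {3}. Verdict (x = 1): Gauss (I1, half-integer pattern) applies (x = 1; upper {-\frac{1}{2}, \frac{1}{2}} half-integers, c = 3 in the evaluable pattern). Exact value: \frac{128}{99} / \pi.

Key step: t_0 being \frac{5}{11}, the constant factors (C = 5/11, x = 1) combine into one prefactor.
Term ratio: r(k) = 1 * (k-\frac{1}{2}) (k+\frac{1}{2}) / [(k+3) (k+1)] - rational in k. x = 1; t_0 = \frac{5}{11}; negate the roots.


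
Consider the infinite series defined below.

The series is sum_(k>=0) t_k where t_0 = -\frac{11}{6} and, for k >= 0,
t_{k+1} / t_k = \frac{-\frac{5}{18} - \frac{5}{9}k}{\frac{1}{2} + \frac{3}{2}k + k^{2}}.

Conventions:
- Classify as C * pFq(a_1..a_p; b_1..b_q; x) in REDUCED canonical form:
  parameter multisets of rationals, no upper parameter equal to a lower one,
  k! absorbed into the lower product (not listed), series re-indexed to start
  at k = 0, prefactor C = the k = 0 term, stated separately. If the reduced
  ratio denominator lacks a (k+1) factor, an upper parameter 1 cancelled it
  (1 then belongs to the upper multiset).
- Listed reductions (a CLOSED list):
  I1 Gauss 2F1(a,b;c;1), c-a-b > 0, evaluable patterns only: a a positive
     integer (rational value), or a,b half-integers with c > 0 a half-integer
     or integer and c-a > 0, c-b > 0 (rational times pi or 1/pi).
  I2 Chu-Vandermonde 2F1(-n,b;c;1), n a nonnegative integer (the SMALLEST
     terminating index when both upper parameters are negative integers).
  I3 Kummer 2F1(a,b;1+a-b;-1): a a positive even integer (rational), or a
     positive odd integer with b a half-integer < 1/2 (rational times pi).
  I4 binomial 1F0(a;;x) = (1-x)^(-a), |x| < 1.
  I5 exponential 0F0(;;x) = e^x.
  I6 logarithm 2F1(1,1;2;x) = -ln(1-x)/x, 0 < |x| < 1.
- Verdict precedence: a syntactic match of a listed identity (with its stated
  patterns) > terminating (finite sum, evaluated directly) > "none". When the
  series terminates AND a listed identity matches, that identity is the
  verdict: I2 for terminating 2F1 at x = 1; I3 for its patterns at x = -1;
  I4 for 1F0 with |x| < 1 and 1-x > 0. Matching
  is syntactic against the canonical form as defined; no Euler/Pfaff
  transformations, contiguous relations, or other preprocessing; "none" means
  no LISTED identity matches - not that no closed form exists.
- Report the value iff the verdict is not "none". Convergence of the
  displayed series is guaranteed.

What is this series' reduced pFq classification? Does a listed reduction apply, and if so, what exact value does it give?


x = -\frac{5}{9} here; the reduced form reads 0F0, upper {-}, lower {-}, C = -\frac{11}{6}. Verdict at x = -\frac{5}{9}: the I5 exponential reduction matches (the 0F0 exponential series at x = -\frac{5}{9}). Value: \left(-\frac{11}{6}\right) \cdot e^{-\frac{5}{9}}.

The tell: with t_0 = -\frac{11}{6}, cancel k + 1/2 from the displayed ratio first; then prefactor -11/6.
Ratio: r(k) = -\frac{5}{9} * 1 / [(k+1)] ; factor over Q: parameters, x = -\frac{5}{9}, and C = -\frac{11}{6}.


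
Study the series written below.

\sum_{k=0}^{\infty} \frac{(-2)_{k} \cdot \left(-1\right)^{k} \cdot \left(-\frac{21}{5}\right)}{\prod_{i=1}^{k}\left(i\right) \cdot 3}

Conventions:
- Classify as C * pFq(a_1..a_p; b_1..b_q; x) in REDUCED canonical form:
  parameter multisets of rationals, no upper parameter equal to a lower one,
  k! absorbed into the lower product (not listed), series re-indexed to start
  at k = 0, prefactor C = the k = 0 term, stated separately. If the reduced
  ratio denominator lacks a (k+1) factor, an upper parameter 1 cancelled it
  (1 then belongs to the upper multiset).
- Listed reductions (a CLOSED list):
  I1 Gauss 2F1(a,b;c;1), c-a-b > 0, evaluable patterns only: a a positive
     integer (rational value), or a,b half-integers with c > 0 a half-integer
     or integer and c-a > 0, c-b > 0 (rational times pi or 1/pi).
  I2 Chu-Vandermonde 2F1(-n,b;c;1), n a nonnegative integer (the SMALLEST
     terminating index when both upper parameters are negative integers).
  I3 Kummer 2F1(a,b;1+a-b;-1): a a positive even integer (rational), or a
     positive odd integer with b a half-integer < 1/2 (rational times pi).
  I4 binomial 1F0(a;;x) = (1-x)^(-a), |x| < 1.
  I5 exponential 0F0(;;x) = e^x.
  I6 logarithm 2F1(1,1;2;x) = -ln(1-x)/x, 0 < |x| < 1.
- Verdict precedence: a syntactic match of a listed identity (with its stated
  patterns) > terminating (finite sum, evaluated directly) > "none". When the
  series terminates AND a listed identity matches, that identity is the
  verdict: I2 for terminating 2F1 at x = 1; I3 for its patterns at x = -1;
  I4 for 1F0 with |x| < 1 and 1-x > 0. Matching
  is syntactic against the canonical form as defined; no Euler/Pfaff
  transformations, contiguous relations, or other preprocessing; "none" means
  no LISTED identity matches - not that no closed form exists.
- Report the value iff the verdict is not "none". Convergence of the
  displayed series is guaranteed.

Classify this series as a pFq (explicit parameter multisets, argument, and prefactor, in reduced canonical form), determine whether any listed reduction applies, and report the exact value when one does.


With C = -\frac{7}{5}: the canonical form is 1F0(-2; -; -1). Verdict: terminating at k = 2: the factor (-2)_k kills every later term; summing the 3 survivors is exact. Hence: -\frac{28}{5}.

The tell: t_0 = -\frac{7}{5} here, and the constant factors (C = -7/5) combine into one prefactor.
Consecutive-term ratio: r(k) = -1 * (k-2) / [(k+1)] - rational in k. x = -1; t_0 = -\frac{7}{5}; negate the roots.


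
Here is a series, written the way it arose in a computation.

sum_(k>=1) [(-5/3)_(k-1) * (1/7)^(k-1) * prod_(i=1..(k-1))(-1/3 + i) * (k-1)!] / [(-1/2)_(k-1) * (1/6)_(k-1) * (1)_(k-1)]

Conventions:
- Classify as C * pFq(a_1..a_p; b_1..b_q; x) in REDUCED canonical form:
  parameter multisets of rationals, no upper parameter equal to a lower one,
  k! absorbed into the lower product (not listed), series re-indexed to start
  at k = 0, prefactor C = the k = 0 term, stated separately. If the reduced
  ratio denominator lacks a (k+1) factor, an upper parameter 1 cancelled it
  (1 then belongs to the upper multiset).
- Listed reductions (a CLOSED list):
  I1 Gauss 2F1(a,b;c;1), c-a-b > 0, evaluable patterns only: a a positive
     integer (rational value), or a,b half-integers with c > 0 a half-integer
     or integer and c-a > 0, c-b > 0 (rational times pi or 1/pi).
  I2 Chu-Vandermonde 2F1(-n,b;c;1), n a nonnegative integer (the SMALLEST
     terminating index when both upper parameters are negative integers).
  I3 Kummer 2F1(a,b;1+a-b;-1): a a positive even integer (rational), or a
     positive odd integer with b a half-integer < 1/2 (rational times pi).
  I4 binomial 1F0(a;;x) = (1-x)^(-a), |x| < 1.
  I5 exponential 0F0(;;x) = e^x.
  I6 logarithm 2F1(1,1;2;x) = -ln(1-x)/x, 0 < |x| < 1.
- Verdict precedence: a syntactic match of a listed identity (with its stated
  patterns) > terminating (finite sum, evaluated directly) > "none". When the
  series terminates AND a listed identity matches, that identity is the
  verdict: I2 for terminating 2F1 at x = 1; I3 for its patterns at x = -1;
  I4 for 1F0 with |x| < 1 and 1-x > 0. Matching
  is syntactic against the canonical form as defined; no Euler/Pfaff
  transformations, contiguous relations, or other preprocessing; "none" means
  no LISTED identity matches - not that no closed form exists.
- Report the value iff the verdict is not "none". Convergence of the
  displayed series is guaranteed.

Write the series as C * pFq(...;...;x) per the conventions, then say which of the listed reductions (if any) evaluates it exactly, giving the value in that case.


Classification (C = 1): 3F2 with upper {-5/3, 2/3, 1}, lower {-1/2, 1/6}, argument x = 1/7. Verdict: none (x = 1/7): each listed identity misses the multisets {-5/3, 2/3, 1} ; {-1/2, 1/6}.

Structural cue: t_0 = 1 here, and the running product (C = 1, x = 1/7) telescopes to a rising factorial.
Adjacent-term ratio: r(k) = (1/7) * (k-5/3) (k+2/3) (k+1) / [(k-1/2) (k+1/6) (k+1)] - rational in k. x = (1/7); t_0 = 1; negate the roots.


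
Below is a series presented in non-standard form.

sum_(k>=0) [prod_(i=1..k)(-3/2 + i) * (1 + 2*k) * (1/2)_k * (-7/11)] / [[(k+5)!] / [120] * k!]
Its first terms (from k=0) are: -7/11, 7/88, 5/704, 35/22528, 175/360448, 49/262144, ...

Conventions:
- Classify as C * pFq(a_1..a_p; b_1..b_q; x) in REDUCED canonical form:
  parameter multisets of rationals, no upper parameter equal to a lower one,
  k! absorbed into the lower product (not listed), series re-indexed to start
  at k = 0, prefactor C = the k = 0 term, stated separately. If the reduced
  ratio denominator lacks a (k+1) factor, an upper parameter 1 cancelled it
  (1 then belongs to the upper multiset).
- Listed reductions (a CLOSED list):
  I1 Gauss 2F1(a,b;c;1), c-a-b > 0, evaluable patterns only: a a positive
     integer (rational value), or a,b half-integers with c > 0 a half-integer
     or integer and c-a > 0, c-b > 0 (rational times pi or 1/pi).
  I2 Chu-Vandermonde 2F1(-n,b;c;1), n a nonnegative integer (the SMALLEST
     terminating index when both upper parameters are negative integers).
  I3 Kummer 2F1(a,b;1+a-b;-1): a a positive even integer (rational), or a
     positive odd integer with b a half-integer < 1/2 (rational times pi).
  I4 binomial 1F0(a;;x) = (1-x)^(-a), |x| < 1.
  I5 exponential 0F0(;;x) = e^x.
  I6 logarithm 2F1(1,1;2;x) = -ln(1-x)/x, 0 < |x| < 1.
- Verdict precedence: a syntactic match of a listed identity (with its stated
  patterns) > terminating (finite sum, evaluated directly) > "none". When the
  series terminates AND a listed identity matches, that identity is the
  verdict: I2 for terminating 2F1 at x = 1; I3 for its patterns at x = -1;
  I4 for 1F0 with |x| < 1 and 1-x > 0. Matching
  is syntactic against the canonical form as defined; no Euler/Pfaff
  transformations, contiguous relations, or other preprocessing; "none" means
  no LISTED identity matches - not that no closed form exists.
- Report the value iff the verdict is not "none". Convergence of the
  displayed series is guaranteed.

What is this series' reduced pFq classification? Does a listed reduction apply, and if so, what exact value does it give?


Reduced: x = 1, 2F1, upper = {-1/2, 3/2}, lower = {6}, C = -7/11. Verdict at x = 1: Gauss (I1, half-integer pattern) matches (x = 1; upper {-1/2, 3/2} half-integers, c = 6 in the evaluable pattern). Sum: (-65536/38115) / pi.

Key step: x = 1 and the denominator's factorial ratio (C = -7/11, x = 1) is a lower Pochhammer.
Adjacent-term ratio: r(k) = 1 * (k-1/2) (k+3/2) / [(k+6) (k+1)] - rational in k, leading ratio 1; with t_0 = -7/11, classification follows.


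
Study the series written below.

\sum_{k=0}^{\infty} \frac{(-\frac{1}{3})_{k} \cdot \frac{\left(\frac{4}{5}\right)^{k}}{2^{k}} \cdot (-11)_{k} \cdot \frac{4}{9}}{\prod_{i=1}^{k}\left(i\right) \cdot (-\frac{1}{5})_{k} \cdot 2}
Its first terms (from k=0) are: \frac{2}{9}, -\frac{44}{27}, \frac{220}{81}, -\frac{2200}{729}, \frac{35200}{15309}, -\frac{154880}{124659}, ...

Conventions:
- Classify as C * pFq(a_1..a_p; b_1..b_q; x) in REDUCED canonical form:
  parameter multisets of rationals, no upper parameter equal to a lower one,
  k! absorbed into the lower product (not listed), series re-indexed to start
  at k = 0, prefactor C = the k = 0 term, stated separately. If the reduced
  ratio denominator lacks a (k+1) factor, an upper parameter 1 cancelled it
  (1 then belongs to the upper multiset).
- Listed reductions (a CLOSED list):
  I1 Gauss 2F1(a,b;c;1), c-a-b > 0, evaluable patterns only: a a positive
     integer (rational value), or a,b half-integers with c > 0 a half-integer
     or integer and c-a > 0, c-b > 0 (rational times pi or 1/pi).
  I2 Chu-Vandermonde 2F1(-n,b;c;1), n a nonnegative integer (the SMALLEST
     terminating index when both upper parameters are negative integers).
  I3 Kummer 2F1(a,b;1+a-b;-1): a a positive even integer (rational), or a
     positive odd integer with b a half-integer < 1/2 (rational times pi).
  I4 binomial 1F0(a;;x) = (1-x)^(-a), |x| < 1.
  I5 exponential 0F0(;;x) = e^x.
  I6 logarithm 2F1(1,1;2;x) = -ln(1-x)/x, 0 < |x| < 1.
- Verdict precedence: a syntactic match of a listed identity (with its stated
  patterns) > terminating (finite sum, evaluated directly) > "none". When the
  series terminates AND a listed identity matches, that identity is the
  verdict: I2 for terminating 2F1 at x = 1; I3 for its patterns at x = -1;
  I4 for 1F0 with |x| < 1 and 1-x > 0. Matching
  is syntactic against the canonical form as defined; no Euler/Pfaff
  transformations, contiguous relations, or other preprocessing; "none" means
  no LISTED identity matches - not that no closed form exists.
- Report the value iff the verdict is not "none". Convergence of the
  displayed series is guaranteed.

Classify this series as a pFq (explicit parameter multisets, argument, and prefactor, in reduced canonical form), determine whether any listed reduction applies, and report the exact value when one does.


Key step: with t_0 = \frac{2}{9}, the constant factors (prefactor 2/9) combine into one prefactor.
Consecutive-term ratio: r(k) = \frac{2}{5} * (k-11) (k-\frac{1}{3}) / [(k-\frac{1}{5}) (k+1)] - rational in k. x = \frac{2}{5}; t_0 = \frac{2}{9}; negate the roots.

At argument \frac{2}{5}: a 2F1 with upper {-11, -\frac{1}{3}}, lower {-\frac{1}{5}}, scaled by C = \frac{2}{9}. Verdict: terminating. (-11)_k vanishes past k = 11, leaving a 12-term sum, computed directly. Value: -\frac{12726908358734}{45326518390881}.


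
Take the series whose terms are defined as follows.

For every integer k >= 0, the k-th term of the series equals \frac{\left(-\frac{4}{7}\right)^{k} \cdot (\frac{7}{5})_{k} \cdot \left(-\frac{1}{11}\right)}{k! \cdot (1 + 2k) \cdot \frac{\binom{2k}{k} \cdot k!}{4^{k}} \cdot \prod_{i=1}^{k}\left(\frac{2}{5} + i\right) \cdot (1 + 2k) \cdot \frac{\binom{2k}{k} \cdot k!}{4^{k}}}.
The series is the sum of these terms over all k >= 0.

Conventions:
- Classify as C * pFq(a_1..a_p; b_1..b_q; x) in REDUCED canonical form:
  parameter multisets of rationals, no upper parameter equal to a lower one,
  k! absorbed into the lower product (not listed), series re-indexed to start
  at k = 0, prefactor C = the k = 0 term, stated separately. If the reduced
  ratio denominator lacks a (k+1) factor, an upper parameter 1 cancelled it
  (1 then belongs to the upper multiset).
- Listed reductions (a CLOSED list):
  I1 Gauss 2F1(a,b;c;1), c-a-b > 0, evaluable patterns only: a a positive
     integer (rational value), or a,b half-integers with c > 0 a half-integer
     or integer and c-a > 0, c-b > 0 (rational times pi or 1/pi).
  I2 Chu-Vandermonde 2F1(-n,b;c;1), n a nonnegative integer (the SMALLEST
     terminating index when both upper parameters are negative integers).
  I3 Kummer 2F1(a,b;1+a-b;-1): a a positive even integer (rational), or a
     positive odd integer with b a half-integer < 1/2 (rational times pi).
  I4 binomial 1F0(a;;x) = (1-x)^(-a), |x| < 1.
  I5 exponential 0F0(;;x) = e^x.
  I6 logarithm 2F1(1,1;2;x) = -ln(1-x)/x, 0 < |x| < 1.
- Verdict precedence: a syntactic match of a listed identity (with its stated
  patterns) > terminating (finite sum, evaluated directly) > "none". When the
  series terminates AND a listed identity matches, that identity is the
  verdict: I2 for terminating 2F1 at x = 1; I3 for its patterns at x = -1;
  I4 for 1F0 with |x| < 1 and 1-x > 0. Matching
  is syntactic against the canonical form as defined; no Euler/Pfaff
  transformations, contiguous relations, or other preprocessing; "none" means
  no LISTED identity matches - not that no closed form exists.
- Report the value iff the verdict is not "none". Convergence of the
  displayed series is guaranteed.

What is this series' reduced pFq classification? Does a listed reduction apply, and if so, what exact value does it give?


First insight: from the first term -\frac{1}{11}: the lower running product (prefactor -1/11) is a rising factorial.
Consecutive-term ratio: r(k) = -\frac{4}{7} * 1 / [(k+\frac{3}{2}) (k+\frac{3}{2}) (k+1)] - rational in k, leading ratio -\frac{4}{7}; with t_0 = -\frac{1}{11}, classification follows.

x = -\frac{4}{7} here; the reduced form reads 0F2, upper {-}, lower {\frac{3}{2}, \frac{3}{2}}, C = -\frac{1}{11}. Verdict: none here - no I1-I6 shape fits x = -\frac{4}{7} with lower {\frac{3}{2}, \frac{3}{2}}.


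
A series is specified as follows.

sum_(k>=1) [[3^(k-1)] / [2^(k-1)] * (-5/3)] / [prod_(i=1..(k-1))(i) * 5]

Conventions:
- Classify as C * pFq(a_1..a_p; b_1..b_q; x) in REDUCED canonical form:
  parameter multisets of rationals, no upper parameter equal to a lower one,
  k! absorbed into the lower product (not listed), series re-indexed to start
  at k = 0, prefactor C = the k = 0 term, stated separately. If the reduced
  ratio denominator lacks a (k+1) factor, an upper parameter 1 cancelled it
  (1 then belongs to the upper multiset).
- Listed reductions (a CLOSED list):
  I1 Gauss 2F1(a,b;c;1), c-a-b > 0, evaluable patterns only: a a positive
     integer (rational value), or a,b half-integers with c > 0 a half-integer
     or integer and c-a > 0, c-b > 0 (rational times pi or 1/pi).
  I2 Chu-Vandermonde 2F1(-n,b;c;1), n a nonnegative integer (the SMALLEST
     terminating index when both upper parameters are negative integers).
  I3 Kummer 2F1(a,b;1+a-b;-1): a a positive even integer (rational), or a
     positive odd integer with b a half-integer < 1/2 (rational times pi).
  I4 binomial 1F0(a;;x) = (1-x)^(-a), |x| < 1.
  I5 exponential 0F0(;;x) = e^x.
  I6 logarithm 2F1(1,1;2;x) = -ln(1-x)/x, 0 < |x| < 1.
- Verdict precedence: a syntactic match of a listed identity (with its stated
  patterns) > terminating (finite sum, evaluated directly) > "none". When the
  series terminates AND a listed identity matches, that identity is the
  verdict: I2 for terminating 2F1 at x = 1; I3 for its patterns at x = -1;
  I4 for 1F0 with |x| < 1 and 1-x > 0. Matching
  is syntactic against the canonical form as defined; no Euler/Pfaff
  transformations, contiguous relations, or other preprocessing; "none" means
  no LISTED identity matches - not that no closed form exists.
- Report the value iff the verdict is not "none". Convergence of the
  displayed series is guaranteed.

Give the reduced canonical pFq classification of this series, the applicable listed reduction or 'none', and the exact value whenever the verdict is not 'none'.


Prefactor -1/3, argument 3/2: 0F0 with upper {-} over lower {-}. Verdict: exponential (I5) matches (the 0F0 exponential series at x = 3/2). Hence: (-1/3) * e^(3/2).

Key observation: t_0 = -1/3 here, and the constant factors (prefactor -1/3) combine into one prefactor.
Term ratio: r(k) = (3/2) * 1 / [(k+1)] - rational; roots negated = parameters, x = (3/2), C = -1/3.


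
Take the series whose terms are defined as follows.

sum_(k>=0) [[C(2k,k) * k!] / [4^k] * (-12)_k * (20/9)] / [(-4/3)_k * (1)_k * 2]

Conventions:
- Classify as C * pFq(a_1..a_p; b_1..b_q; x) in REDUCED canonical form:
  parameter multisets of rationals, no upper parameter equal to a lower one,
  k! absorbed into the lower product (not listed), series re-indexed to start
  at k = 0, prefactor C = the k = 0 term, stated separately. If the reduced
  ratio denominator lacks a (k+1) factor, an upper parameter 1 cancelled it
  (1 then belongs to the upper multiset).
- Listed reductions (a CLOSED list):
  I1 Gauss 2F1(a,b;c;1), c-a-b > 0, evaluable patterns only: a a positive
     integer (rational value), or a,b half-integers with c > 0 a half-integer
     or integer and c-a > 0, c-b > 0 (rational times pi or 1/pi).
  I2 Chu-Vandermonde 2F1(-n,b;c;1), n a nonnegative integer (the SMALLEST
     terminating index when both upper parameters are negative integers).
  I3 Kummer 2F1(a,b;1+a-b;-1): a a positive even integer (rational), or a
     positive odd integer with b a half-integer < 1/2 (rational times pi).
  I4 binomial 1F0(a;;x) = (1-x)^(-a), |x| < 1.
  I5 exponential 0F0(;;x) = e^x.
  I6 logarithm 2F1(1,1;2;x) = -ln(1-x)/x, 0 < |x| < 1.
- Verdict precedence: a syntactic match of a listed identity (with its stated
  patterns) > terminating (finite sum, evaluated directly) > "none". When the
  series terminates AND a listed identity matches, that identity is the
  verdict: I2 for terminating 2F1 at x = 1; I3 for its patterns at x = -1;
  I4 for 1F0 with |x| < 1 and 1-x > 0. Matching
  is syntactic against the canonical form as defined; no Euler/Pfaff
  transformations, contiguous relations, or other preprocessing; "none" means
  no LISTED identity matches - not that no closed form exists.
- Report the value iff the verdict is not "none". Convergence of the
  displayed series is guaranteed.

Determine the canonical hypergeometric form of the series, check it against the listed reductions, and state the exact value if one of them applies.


Reduced: x = 1, 2F1, upper = {-12, 1/2}, lower = {-4/3}, C = 10/9. Verdict: the Chu-Vandermonde identity I2 fires (terminating 2F1 at x = 1 with n = 12, b = 1/2, c = -4/3). Hence: 63137045125/214016458752.

The tell: with t_0 = 10/9, the constant factors (C = 10/9) combine into one prefactor.
Term ratio: r(k) = 1 * (k-12) (k+1/2) / [(k-4/3) (k+1)] - rational; roots negated = parameters, x = 1, C = 10/9.


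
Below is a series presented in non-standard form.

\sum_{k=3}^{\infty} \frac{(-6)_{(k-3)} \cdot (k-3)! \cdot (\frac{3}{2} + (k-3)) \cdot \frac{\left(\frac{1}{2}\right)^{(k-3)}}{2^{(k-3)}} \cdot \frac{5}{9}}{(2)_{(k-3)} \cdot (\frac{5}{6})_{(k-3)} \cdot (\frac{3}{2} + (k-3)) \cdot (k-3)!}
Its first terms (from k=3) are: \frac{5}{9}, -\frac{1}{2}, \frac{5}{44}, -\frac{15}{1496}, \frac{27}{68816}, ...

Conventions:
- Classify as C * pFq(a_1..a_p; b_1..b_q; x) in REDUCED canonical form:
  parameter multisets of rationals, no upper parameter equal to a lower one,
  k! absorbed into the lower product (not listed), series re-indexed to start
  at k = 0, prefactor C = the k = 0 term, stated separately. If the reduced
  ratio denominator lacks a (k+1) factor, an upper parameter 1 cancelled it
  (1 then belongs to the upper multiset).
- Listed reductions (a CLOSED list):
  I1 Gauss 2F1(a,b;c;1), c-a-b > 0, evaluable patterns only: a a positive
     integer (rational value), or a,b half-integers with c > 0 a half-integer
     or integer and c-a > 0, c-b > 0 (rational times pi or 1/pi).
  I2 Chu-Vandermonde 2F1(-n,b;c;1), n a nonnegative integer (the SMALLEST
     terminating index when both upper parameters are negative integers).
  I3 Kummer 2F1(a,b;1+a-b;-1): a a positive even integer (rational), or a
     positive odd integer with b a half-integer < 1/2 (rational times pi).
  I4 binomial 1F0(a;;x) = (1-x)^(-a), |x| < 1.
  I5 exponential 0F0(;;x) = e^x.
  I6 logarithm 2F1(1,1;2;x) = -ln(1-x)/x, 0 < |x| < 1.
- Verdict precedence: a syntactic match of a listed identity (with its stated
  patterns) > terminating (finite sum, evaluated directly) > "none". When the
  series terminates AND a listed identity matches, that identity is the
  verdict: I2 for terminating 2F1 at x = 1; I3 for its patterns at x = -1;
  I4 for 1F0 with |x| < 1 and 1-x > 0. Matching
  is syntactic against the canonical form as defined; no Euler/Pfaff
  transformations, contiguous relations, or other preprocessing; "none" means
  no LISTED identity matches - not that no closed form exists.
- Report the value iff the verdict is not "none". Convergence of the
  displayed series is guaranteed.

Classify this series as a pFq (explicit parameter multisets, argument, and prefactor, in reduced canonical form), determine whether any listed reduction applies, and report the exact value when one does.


Classification (C = \frac{5}{9}): 2F2 with upper {-6, 1}, lower {\frac{5}{6}, 2}, argument x = \frac{1}{4}. Verdict: terminating - upper -6 stops the sum at k = 6; the 7 terms are added exactly. Hence: \frac{2808374479}{17601756480}.

The tell: x = \frac{1}{4} and the two k-th powers (C = 5/9, x = 1/4) combine into one argument.
Ratio: r(k) = \frac{1}{4} * (k-6) (k+1) / [(k+\frac{5}{6}) (k+2) (k+1)] - rational in k. x = \frac{1}{4}; t_0 = \frac{5}{9}; negate the roots.


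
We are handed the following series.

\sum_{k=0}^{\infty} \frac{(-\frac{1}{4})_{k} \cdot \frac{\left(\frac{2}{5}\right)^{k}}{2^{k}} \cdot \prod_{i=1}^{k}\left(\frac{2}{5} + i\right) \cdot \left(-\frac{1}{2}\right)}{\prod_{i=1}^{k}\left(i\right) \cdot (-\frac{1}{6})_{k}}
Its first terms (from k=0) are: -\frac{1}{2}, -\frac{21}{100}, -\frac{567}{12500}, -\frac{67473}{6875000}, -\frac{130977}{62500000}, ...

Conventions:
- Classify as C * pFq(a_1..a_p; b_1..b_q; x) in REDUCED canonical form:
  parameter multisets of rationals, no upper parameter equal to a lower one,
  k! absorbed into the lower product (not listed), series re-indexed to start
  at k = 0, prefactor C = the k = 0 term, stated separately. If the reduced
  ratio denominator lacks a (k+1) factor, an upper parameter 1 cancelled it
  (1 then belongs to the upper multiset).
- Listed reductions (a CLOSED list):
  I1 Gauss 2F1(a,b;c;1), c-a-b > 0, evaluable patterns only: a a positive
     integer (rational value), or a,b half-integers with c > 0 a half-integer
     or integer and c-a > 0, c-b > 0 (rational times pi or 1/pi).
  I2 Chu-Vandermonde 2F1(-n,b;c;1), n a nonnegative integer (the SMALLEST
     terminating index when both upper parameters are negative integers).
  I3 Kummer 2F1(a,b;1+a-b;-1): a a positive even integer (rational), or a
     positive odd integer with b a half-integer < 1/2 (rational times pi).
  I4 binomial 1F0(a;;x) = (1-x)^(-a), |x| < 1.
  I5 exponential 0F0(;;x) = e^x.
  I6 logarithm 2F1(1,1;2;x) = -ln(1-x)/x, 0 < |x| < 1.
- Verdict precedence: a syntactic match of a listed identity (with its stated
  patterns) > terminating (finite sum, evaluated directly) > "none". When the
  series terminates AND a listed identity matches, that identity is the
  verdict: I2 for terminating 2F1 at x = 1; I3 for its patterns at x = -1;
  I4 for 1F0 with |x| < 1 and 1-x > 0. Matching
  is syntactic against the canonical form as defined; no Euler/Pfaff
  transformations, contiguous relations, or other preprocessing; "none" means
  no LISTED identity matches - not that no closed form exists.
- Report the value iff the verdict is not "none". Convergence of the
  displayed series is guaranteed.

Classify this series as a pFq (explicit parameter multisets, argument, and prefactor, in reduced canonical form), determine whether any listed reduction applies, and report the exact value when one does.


Canonical form: C = -\frac{1}{2} times 2F1 with upper {-\frac{1}{4}, \frac{7}{5}}, lower {-\frac{1}{6}}, x = \frac{1}{5}. Verdict: no listed reduction: x = \frac{1}{5} and upper {-\frac{1}{4}, \frac{7}{5}} fail every I1-I6 pattern.

Key observation: from the first term -\frac{1}{2}: the product of the first k integers (C = -1/2, x = 1/5) is k!.
Step ratio: r(k) = \frac{1}{5} * (k-\frac{1}{4}) (k+\frac{7}{5}) / [(k-\frac{1}{6}) (k+1)] ; factor over Q: parameters, x = \frac{1}{5}, and C = -\frac{1}{2}.


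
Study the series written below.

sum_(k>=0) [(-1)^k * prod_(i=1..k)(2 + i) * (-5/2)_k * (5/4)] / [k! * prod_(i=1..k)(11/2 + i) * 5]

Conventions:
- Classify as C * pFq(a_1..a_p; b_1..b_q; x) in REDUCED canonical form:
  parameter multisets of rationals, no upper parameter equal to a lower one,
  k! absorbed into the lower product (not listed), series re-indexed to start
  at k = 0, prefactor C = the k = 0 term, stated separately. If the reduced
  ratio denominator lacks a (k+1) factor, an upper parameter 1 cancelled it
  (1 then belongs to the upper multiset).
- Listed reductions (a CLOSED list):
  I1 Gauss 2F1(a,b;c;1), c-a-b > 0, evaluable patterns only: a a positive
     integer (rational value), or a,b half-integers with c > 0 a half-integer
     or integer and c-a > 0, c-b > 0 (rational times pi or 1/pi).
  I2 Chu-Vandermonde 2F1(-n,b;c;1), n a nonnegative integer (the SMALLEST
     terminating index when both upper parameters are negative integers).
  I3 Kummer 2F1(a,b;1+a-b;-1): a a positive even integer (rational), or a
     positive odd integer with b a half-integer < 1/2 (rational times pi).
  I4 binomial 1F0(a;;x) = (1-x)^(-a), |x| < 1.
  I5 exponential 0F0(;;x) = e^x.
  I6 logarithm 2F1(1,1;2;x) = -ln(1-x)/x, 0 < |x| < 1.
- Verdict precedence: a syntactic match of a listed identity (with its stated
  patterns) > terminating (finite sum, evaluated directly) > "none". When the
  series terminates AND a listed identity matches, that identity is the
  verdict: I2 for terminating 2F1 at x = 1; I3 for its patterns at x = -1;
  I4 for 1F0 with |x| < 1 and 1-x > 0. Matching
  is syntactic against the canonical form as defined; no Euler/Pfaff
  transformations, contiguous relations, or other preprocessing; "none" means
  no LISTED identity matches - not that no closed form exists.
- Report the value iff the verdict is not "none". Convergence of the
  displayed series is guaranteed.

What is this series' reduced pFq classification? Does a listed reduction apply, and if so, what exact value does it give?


Reduced: x = -1, 2F1, upper = {-5/2, 3}, lower = {13/2}, C = 1/4. Verdict at x = -1: the Kummer evaluation I3 matches (x = -1; c = 13/2 equals 1+a-b for upper {-5/2, 3}: listed pattern). Hence: (3465/16384) * pi.

Key observation: with t_0 = 1/4, the running product (C = 1/4) telescopes to a rising factorial.
Ratio: r(k) = (-1) * (k-5/2) (k+3) / [(k+13/2) (k+1)] - poly over poly, x = (-1) from leading terms; C = 1/4 at k = 0.


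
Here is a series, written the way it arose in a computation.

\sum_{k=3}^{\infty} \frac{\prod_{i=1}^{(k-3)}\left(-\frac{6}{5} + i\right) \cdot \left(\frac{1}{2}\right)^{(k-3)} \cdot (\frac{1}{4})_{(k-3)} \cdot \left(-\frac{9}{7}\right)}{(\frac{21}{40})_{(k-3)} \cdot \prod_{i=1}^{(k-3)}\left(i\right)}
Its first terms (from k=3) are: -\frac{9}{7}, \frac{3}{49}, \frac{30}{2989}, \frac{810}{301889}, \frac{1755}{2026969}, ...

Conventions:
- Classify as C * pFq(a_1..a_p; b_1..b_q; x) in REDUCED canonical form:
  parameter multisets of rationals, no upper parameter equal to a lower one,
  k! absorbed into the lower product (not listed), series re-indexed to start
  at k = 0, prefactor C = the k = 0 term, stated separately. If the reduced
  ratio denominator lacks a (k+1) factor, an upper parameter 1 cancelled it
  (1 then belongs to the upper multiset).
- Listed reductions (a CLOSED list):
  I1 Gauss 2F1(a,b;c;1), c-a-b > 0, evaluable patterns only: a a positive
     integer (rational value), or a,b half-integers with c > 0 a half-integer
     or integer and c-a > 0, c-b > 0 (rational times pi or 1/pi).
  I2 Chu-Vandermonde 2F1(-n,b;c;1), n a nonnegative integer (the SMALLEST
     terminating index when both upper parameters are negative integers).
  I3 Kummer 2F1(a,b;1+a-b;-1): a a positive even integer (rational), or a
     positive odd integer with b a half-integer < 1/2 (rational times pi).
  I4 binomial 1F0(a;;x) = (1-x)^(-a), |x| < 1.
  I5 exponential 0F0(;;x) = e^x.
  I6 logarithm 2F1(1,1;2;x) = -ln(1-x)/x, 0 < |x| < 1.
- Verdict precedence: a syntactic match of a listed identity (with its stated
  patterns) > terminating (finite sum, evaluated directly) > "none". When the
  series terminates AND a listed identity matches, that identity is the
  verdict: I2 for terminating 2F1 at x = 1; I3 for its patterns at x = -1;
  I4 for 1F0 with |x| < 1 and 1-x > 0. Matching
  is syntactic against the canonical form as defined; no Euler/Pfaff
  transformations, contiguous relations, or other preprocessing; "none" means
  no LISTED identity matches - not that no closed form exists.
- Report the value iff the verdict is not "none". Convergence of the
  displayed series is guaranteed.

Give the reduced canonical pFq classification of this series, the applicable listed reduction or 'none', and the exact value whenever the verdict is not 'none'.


Prefactor -\frac{9}{7}, argument \frac{1}{2}: 2F1 with upper {-\frac{1}{5}, \frac{1}{4}} over lower {\frac{21}{40}}. Verdict: no listed reduction: x = \frac{1}{2} and upper {-\frac{1}{5}, \frac{1}{4}} fail every I1-I6 pattern.

Key observation: t_0 = -\frac{9}{7} here, and the running product (prefactor -9/7) telescopes to a rising factorial.
Consecutive-term ratio: r(k) = \frac{1}{2} * (k-\frac{1}{5}) (k+\frac{1}{4}) / [(k+\frac{21}{40}) (k+1)] - rational; roots negated = parameters, x = \frac{1}{2}, C = -\frac{9}{7}.


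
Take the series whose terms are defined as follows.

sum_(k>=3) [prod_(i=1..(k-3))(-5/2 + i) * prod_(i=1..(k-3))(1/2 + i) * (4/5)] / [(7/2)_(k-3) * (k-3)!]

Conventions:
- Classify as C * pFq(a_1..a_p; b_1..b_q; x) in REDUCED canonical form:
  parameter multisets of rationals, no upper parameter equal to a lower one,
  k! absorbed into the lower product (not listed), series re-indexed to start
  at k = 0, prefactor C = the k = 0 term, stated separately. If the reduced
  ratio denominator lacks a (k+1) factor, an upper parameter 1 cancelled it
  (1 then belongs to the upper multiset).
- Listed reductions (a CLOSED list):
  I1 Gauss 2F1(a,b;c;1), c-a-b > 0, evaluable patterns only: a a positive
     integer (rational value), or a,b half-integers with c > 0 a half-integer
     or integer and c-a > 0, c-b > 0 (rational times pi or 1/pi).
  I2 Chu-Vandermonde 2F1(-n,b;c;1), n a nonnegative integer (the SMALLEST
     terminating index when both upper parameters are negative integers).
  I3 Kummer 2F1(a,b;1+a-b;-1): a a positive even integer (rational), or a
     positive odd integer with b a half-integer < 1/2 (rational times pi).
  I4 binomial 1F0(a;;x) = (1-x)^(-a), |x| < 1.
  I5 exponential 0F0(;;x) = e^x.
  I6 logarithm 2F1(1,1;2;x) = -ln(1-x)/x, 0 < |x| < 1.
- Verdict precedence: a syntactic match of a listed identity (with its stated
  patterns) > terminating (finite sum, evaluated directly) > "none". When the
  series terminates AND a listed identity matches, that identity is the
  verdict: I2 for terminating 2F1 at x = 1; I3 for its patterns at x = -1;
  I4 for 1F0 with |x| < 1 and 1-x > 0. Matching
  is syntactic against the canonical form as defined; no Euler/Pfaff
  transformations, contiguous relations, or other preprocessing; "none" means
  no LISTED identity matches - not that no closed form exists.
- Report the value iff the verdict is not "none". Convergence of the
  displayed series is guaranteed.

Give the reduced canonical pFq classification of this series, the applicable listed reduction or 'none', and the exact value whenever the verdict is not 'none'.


Classification (C = 4/5): 2F1 with upper {-3/2, 3/2}, lower {7/2}, argument x = 1. Verdict (x = 1): the half-integer Gauss pattern (I1) applies (x = 1; upper {-3/2, 3/2} half-integers, c = 7/2 in the evaluable pattern). Sum: (15/128) * pi.

Key step: from the first term 4/5: the running product (C = 4/5, x = 1) telescopes to a rising factorial.
Step ratio: r(k) = 1 * (k-3/2) (k+3/2) / [(k+7/2) (k+1)] ; factor over Q: parameters, x = 1, and C = 4/5.
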